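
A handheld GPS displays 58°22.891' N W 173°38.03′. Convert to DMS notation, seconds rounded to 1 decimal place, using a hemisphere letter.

Latitude: fractional minutes 0.89100 × 60 = 53.460″
λ: 38.03000′ → 38′ and 0.03000 × 60 = 1.800″

58°22′53.5″ N, 173°38′1.8″ W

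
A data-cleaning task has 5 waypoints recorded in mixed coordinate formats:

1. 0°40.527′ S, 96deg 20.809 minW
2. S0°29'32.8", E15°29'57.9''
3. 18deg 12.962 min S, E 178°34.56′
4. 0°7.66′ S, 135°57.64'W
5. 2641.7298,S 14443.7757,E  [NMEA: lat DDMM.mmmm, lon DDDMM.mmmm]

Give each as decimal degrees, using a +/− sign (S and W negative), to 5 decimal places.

Point 1:
  φ: 40.527′ = 0.675450°; total 0.675450
  S → negative
  Lon: 20.809′ = 0.346817°; total 96.346817
  hemisphere W, so the sign is −
Point 2:
  φ: 29′ + 32.8″ = 29.54667′; 0 + 29.54667/60 = 0.492444
  S ⇒ negate
  Lon: 15° + 29/60 + 57.9/3600 = 15 + 0.483333 + 0.016083 = 15.499417
  E ⇒ keep positive
Point 3:
  Lat: 18 + 12.962/60 = 18.216033
  S ⇒ negate
  Lon: 34.56′ = 0.576000°; total 178.576000
  E → positive
Point 4:
  φ: 7.66′ = 0.127667°; total 0.127667
  S → negative
  λ: 135 + 57.64/60 = 135.960667
  hemisphere W, so the sign is −
Point 5:
  Lat: split at 2 digits → 26° and 41.7298′; 26 + 41.7298/60 = 26.695497
  S → negative
  Lon: split at 3 digits → 144° and 43.7757′; 144 + 43.7757/60 = 144.729595
  E ⇒ keep positive

1. -0.67545, -96.34682
2. -0.49244, 15.49942
3. -18.21603, 178.57600
4. -0.12767, -135.96067
5. -26.69550, 144.72960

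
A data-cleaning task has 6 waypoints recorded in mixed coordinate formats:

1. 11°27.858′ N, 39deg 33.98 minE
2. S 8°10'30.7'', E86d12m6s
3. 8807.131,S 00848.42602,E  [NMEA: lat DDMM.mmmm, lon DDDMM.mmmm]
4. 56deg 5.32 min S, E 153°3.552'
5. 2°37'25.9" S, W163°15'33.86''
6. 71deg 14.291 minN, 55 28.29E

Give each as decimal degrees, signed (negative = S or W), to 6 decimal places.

Point 1:
  Lat: 27.858′ = 0.464300°; total 11.4643000
  N ⇒ keep positive
  Longitude: 33.98′ = 0.566333°; total 39.5663333
  E → positive
Point 2:
  Latitude: 8° + 10/60 + 30.7/3600 = 8 + 0.166667 + 0.008528 = 8.1751944
  hemisphere S, so the sign is −
  λ: 86° + 12/60 + 6/3600 = 86 + 0.200000 + 0.001667 = 86.2016667
  E ⇒ keep positive
Point 3:
  φ: degrees = first 2 digits = 88, minutes = 7.131; 88 + 7.131/60 = 88.1188500
  hemisphere S, so the sign is −
  Longitude: degrees = first 3 digits = 8, minutes = 48.42602; 8 + 48.42602/60 = 8.8071003
  E → positive
Point 4:
  Lat: 5.32′ = 0.088667°; total 56.0886667
  S → negative
  λ: 3.552′ = 0.059200°; total 153.0592000
  E ⇒ keep positive
Point 5:
  Lat: 37′ + 25.9″ = 37.43167′; 2 + 37.43167/60 = 2.6238611
  S → negative
  Lon: 163° + 15/60 + 33.86/3600 = 163 + 0.250000 + 0.009406 = 163.2594056
  hemisphere W, so the sign is −
Point 6:
  Lat: 14.291′ = 0.238183°; total 71.2381833
  N ⇒ keep positive
  λ: 28.29′ = 0.471500°; total 55.4715000
  E → positive

1. 11.464300, 39.566333
2. -8.175194, 86.201667
3. -88.118850, 8.807100
4. -56.088667, 153.059200
5. -2.623861, -163.259406
6. 71.238183, 55.471500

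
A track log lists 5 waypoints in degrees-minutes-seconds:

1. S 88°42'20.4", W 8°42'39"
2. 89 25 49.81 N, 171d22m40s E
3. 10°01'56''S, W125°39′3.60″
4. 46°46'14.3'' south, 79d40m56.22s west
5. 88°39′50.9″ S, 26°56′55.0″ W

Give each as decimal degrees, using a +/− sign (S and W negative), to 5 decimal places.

1. -88.70567, -8.71083
2. 89.43050, 171.37778
3. -10.03222, -125.65100
4. -46.77064, -79.68228
5. -88.66414, -26.94861

Point 1:
  φ: 42′ + 20.4″ = 42.34000′; 88 + 42.34000/60 = 88.705667
  S → negative
  λ: 42′ + 39″ = 42.65000′; 8 + 42.65000/60 = 8.710833
  W ⇒ negate
Point 2:
  Lat: 89° + 25/60 + 49.81/3600 = 89 + 0.416667 + 0.013836 = 89.430503
  N → positive
  Longitude: 171 + 22/60 + 40/3600 = 171.377778
  E ⇒ keep positive
Point 3:
  Lat: 1′ + 56″ = 1.93333′; 10 + 1.93333/60 = 10.032222
  S ⇒ negate
  Lon: 125° + 39/60 + 3.6/3600 = 125 + 0.650000 + 0.001000 = 125.651000
  W ⇒ negate
Point 4:
  φ: 46° + 46/60 + 14.3/3600 = 46 + 0.766667 + 0.003972 = 46.770639
  hemisphere S, so the sign is −
  λ: 79° + 40/60 + 56.22/3600 = 79 + 0.666667 + 0.015617 = 79.682283
  W → negative
Point 5:
  Latitude: 88° + 39/60 + 50.9/3600 = 88 + 0.650000 + 0.014139 = 88.664139
  S → negative
  λ: 56′ + 55″ = 56.91667′; 26 + 56.91667/60 = 26.948611
  W → negative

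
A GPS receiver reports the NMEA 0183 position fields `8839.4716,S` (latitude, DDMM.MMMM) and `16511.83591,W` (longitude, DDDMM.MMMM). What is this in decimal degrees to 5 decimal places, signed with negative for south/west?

-88.65786, -165.19727

Lat: split at 2 digits → 88° and 39.4716′; 88 + 39.4716/60 = 88.657860
S ⇒ negate
Longitude: degrees = first 3 digits = 165, minutes = 11.83591; 165 + 11.83591/60 = 165.197265
W → negative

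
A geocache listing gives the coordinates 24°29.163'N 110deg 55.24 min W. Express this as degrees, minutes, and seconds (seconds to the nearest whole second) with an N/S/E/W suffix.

24°29′10″ N, 110°55′14″ W

Latitude: 29.16300′ → 29′ and 0.16300 × 60 = 9.78″
λ: 55.24000′ → 55′ and 0.24000 × 60 = 14.40″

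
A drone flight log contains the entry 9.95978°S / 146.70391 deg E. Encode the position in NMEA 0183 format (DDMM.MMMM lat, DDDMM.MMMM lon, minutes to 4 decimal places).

Latitude: fractional part 0.959780 → 57.586800 minutes
λ: 146° + 0.703910 × 60 = 146° 42.234600′

0957.5868,S / 14642.2346,E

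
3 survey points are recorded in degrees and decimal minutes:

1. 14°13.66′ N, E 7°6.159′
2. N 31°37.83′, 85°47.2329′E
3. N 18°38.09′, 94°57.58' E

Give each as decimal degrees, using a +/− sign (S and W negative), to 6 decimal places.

Point 1:
  Latitude: 14 + 13.66/60 = 14.2276667
  N ⇒ keep positive
  λ: 6.159′ = 0.102650°; total 7.1026500
  E → positive
Point 2:
  φ: 37.83′ = 0.630500°; total 31.6305000
  N → positive
  λ: 85 + 47.2329/60 = 85.7872150
  E → positive
Point 3:
  φ: 38.09′ = 0.634833°; total 18.6348333
  N → positive
  λ: 57.58′ = 0.959667°; total 94.9596667
  E ⇒ keep positive

1. 14.227667, 7.102650
2. 31.630500, 85.787215
3. 18.634833, 94.959667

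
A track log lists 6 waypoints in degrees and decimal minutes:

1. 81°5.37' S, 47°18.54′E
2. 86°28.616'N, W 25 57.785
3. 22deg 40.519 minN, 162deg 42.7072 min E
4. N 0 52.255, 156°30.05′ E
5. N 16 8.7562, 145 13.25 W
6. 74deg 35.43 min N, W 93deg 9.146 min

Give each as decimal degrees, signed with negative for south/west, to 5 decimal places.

1. -81.08950, 47.30900
2. 86.47693, -25.96308
3. 22.67532, 162.71179
4. 0.87092, 156.50083
5. 16.14594, -145.22083
6. 74.59050, -93.15243

Point 1:
  φ: 81 + 5.37/60 = 81.089500
  S → negative
  Longitude: 18.54′ = 0.309000°; total 47.309000
  E ⇒ keep positive
Point 2:
  Latitude: 86 + 28.616/60 = 86.476933
  N ⇒ keep positive
  Lon: 57.785′ = 0.963083°; total 25.963083
  hemisphere W, so the sign is −
Point 3:
  Lat: 40.519′ = 0.675317°; total 22.675317
  N → positive
  Longitude: 42.7072′ = 0.711787°; total 162.711787
  E → positive
Point 4:
  Latitude: 52.255′ = 0.870917°; total 0.870917
  N ⇒ keep positive
  λ: 30.05′ = 0.500833°; total 156.500833
  E ⇒ keep positive
Point 5:
  Latitude: 8.7562′ = 0.145937°; total 16.145937
  N → positive
  Longitude: 145 + 13.25/60 = 145.220833
  W ⇒ negate
Point 6:
  Latitude: 74 + 35.43/60 = 74.590500
  N → positive
  λ: 9.146′ = 0.152433°; total 93.152433
  W → negative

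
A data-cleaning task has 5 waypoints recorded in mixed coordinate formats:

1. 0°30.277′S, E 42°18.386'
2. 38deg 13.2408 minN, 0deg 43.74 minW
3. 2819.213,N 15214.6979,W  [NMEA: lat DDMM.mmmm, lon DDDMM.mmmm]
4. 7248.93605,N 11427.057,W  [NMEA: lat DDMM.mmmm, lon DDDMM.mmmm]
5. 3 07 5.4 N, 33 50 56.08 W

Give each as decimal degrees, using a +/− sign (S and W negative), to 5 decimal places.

Point 1:
  Latitude: 30.277′ = 0.504617°; total 0.504617
  S → negative
  λ: 18.386′ = 0.306433°; total 42.306433
  E ⇒ keep positive
Point 2:
  Latitude: 13.2408′ = 0.220680°; total 38.220680
  N → positive
  Lon: 43.74′ = 0.729000°; total 0.729000
  W ⇒ negate
Point 3:
  Lat: split at 2 digits → 28° and 19.213′; 28 + 19.213/60 = 28.320217
  N → positive
  λ: split at 3 digits → 152° and 14.6979′; 152 + 14.6979/60 = 152.244965
  hemisphere W, so the sign is −
Point 4:
  Latitude: degrees = first 2 digits = 72, minutes = 48.93605; 72 + 48.93605/60 = 72.815601
  N ⇒ keep positive
  Lon: split at 3 digits → 114° and 27.057′; 114 + 27.057/60 = 114.450950
  W → negative
Point 5:
  φ: 3° + 7/60 + 5.4/3600 = 3 + 0.116667 + 0.001500 = 3.118167
  N → positive
  λ: 33° + 50/60 + 56.08/3600 = 33 + 0.833333 + 0.015578 = 33.848911
  W → negative

1. -0.50462, 42.30643
2. 38.22068, -0.72900
3. 28.32022, -152.24497
4. 72.81560, -114.45095
5. 3.11817, -33.84891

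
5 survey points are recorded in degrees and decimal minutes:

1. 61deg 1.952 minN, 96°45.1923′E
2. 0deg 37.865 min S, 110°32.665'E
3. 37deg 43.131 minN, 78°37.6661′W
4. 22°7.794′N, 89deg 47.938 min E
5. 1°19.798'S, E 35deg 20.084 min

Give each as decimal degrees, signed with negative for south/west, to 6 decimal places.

Point 1:
  Lat: 61 + 1.952/60 = 61.0325333
  N → positive
  λ: 96 + 45.1923/60 = 96.7532050
  E ⇒ keep positive
Point 2:
  Latitude: 0 + 37.865/60 = 0.6310833
  hemisphere S, so the sign is −
  λ: 32.665′ = 0.544417°; total 110.5444167
  E → positive
Point 3:
  Lat: 43.131′ = 0.718850°; total 37.7188500
  N ⇒ keep positive
  Lon: 78 + 37.6661/60 = 78.6277683
  W ⇒ negate
Point 4:
  Lat: 22 + 7.794/60 = 22.1299000
  N ⇒ keep positive
  Lon: 47.938′ = 0.798967°; total 89.7989667
  E → positive
Point 5:
  Latitude: 1 + 19.798/60 = 1.3299667
  S → negative
  λ: 20.084′ = 0.334733°; total 35.3347333
  E ⇒ keep positive

1. 61.032533, 96.753205
2. -0.631083, 110.544417
3. 37.718850, -78.627768
4. 22.129900, 89.798967
5. -1.329967, 35.334733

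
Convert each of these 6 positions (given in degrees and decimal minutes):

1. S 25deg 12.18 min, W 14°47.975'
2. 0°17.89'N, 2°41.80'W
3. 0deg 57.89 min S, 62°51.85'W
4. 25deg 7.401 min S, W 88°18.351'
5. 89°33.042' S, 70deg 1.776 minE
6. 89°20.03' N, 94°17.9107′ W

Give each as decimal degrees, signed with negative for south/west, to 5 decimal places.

Point 1:
  Latitude: 12.18′ = 0.203000°; total 25.203000
  S → negative
  Longitude: 14 + 47.975/60 = 14.799583
  W → negative
Point 2:
  Latitude: 0 + 17.89/60 = 0.298167
  N → positive
  Lon: 41.8′ = 0.696667°; total 2.696667
  W ⇒ negate
Point 3:
  φ: 0 + 57.89/60 = 0.964833
  S ⇒ negate
  λ: 62 + 51.85/60 = 62.864167
  hemisphere W, so the sign is −
Point 4:
  Latitude: 25 + 7.401/60 = 25.123350
  S ⇒ negate
  λ: 18.351′ = 0.305850°; total 88.305850
  W ⇒ negate
Point 5:
  Latitude: 33.042′ = 0.550700°; total 89.550700
  S ⇒ negate
  λ: 1.776′ = 0.029600°; total 70.029600
  E ⇒ keep positive
Point 6:
  φ: 89 + 20.03/60 = 89.333833
  N ⇒ keep positive
  λ: 17.9107′ = 0.298512°; total 94.298512
  hemisphere W, so the sign is −

1. -25.20300, -14.79958
2. 0.29817, -2.69667
3. -0.96483, -62.86417
4. -25.12335, -88.30585
5. -89.55070, 70.02960
6. 89.33383, -94.29851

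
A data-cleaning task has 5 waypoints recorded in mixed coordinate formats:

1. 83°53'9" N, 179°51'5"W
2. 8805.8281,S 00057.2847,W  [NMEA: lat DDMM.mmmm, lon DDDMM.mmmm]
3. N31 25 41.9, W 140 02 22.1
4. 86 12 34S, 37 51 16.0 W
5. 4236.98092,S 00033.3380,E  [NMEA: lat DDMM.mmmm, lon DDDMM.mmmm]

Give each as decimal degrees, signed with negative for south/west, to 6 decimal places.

Point 1:
  Lat: 83° + 53/60 + 9/3600 = 83 + 0.883333 + 0.002500 = 83.8858333
  N → positive
  λ: 51′ + 5″ = 51.08333′; 179 + 51.08333/60 = 179.8513889
  W → negative
Point 2:
  Latitude: split at 2 digits → 88° and 5.8281′; 88 + 5.8281/60 = 88.0971350
  S → negative
  Lon: degrees = first 3 digits = 0, minutes = 57.2847; 0 + 57.2847/60 = 0.9547450
  hemisphere W, so the sign is −
Point 3:
  φ: 31 + 25/60 + 41.9/3600 = 31.4283056
  N ⇒ keep positive
  Longitude: 2′ + 22.1″ = 2.36833′; 140 + 2.36833/60 = 140.0394722
  W → negative
Point 4:
  φ: 12′ + 34″ = 12.56667′; 86 + 12.56667/60 = 86.2094444
  S → negative
  Lon: 37 + 51/60 + 16/3600 = 37.8544444
  hemisphere W, so the sign is −
Point 5:
  Lat: degrees = first 2 digits = 42, minutes = 36.98092; 42 + 36.98092/60 = 42.6163487
  S → negative
  λ: split at 3 digits → 000° and 33.338′; 0 + 33.338/60 = 0.5556333
  E → positive

1. 83.885833, -179.851389
2. -88.097135, -0.954745
3. 31.428306, -140.039472
4. -86.209444, -37.854444
5. -42.616349, 0.555633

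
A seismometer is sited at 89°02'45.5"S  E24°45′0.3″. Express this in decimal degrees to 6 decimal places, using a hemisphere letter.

φ: 2′ + 45.5″ = 2.75833′; 89 + 2.75833/60 = 89.0459722
Longitude: 24° + 45/60 + 0.3/3600 = 24 + 0.750000 + 0.000083 = 24.7500833

89.045972° S, 24.750083° E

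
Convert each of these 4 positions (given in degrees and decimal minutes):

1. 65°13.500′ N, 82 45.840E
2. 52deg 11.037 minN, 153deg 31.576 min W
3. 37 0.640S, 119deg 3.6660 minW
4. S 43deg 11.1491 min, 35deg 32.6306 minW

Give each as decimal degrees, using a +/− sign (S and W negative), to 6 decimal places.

Point 1:
  φ: 65 + 13.5/60 = 65.2250000
  N ⇒ keep positive
  Longitude: 45.84′ = 0.764000°; total 82.7640000
  E ⇒ keep positive
Point 2:
  Lat: 52 + 11.037/60 = 52.1839500
  N ⇒ keep positive
  Longitude: 31.576′ = 0.526267°; total 153.5262667
  hemisphere W, so the sign is −
Point 3:
  Latitude: 0.64′ = 0.010667°; total 37.0106667
  S ⇒ negate
  λ: 3.666′ = 0.061100°; total 119.0611000
  W → negative
Point 4:
  Lat: 43 + 11.1491/60 = 43.1858183
  hemisphere S, so the sign is −
  λ: 35 + 32.6306/60 = 35.5438433
  W → negative

1. 65.225000, 82.764000
2. 52.183950, -153.526267
3. -37.010667, -119.061100
4. -43.185818, -35.543843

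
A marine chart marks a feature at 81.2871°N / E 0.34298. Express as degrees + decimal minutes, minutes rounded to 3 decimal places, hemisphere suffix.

81° 17.226′ N, 0° 20.579′ E

Lat: 81° + 0.287100 × 60 = 81° 17.22600′
Lon: 0° + 0.342980 × 60 = 0° 20.57880′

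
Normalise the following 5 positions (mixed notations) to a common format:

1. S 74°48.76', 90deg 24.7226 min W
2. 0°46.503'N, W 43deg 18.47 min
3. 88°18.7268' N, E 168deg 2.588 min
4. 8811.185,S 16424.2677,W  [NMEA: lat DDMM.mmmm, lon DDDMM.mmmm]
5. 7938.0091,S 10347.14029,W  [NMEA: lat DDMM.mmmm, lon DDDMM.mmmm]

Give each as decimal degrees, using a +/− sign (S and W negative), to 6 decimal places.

1. -74.812667, -90.412043
2. 0.775050, -43.307833
3. 88.312113, 168.043133
4. -88.186417, -164.404462
5. -79.633485, -103.785672

Point 1:
  Lat: 48.76′ = 0.812667°; total 74.8126667
  hemisphere S, so the sign is −
  Longitude: 24.7226′ = 0.412043°; total 90.4120433
  W ⇒ negate
Point 2:
  φ: 0 + 46.503/60 = 0.7750500
  N ⇒ keep positive
  Longitude: 43 + 18.47/60 = 43.3078333
  W → negative
Point 3:
  Latitude: 88 + 18.7268/60 = 88.3121133
  N → positive
  Longitude: 2.588′ = 0.043133°; total 168.0431333
  E → positive
Point 4:
  φ: split at 2 digits → 88° and 11.185′; 88 + 11.185/60 = 88.1864167
  hemisphere S, so the sign is −
  Lon: split at 3 digits → 164° and 24.2677′; 164 + 24.2677/60 = 164.4044617
  W → negative
Point 5:
  Lat: degrees = first 2 digits = 79, minutes = 38.0091; 79 + 38.0091/60 = 79.6334850
  S ⇒ negate
  Lon: split at 3 digits → 103° and 47.14029′; 103 + 47.14029/60 = 103.7856715
  W → negative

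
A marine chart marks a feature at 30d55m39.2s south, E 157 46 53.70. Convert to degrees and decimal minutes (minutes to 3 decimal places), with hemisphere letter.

30° 55.653′ S, 157° 46.895′ E

φ: seconds/60 = 0.65333; minutes = 55 + 0.65333 = 55.65333
Longitude: 46 + 53.7/60 = 46.89500′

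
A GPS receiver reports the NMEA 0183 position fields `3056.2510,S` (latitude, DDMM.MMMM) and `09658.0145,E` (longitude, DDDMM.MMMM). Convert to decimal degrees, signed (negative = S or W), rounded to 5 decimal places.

-30.93752, 96.96691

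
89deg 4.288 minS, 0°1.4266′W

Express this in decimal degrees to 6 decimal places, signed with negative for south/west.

-89.071467, -0.023777

Latitude: 4.288′ = 0.071467°; total 89.0714667
S → negative
Lon: 0 + 1.4266/60 = 0.0237767
W ⇒ negate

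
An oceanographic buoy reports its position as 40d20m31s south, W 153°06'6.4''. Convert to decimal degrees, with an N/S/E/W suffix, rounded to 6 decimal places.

Latitude: 40 + 20/60 + 31/3600 = 40.3419444
Longitude: 6′ + 6.4″ = 6.10667′; 153 + 6.10667/60 = 153.1017778

40.341944° S, 153.101778° W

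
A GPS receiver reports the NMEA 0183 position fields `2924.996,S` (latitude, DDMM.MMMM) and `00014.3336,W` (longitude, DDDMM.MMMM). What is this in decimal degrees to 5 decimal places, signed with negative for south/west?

Latitude: degrees = first 2 digits = 29, minutes = 24.996; 29 + 24.996/60 = 29.416600
S → negative
λ: degrees = first 3 digits = 0, minutes = 14.3336; 0 + 14.3336/60 = 0.238893
W → negative

-29.41660, -0.23889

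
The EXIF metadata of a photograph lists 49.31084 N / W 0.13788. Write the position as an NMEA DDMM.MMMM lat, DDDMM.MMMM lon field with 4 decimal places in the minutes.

φ: 49° + 0.310840 × 60 = 49° 18.650400′
Longitude: 0° + 0.137880 × 60 = 0° 8.272800′

4918.6504,N / 00008.2728,W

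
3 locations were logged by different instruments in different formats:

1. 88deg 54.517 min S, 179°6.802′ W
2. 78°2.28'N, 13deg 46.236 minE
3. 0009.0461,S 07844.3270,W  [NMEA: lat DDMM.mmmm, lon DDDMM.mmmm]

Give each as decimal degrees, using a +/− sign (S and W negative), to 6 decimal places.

1. -88.908617, -179.113367
2. 78.038000, 13.770600
3. -0.150768, -78.738783

Point 1:
  φ: 54.517′ = 0.908617°; total 88.9086167
  S → negative
  Longitude: 179 + 6.802/60 = 179.1133667
  hemisphere W, so the sign is −
Point 2:
  φ: 2.28′ = 0.038000°; total 78.0380000
  N → positive
  Lon: 46.236′ = 0.770600°; total 13.7706000
  E ⇒ keep positive
Point 3:
  φ: degrees = first 2 digits = 0, minutes = 9.0461; 0 + 9.0461/60 = 0.1507683
  hemisphere S, so the sign is −
  λ: split at 3 digits → 078° and 44.327′; 78 + 44.327/60 = 78.7387833
  W → negative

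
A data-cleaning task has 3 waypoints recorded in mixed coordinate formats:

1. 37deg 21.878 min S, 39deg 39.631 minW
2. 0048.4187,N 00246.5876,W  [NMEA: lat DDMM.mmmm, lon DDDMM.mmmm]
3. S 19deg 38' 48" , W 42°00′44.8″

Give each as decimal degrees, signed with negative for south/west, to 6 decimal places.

1. -37.364633, -39.660517
2. 0.806978, -2.776460
3. -19.646667, -42.012444

Point 1:
  φ: 21.878′ = 0.364633°; total 37.3646333
  S → negative
  Lon: 39.631′ = 0.660517°; total 39.6605167
  W → negative
Point 2:
  Lat: split at 2 digits → 00° and 48.4187′; 0 + 48.4187/60 = 0.8069783
  N ⇒ keep positive
  Longitude: split at 3 digits → 002° and 46.5876′; 2 + 46.5876/60 = 2.7764600
  W → negative
Point 3:
  Latitude: 19° + 38/60 + 48/3600 = 19 + 0.633333 + 0.013333 = 19.6466667
  S ⇒ negate
  Longitude: 42 + 0/60 + 44.8/3600 = 42.0124444
  W ⇒ negate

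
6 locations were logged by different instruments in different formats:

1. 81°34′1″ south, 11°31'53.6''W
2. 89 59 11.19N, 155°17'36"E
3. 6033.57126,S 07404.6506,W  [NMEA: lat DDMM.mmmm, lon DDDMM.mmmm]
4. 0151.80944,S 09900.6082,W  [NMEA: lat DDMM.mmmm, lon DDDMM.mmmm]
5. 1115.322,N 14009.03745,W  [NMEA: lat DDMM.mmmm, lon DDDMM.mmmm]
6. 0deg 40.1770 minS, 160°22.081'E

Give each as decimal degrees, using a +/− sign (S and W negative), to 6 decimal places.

Point 1:
  Lat: 34′ + 1″ = 34.01667′; 81 + 34.01667/60 = 81.5669444
  hemisphere S, so the sign is −
  Lon: 11 + 31/60 + 53.6/3600 = 11.5315556
  hemisphere W, so the sign is −
Point 2:
  Latitude: 59′ + 11.19″ = 59.18650′; 89 + 59.18650/60 = 89.9864417
  N ⇒ keep positive
  λ: 155 + 17/60 + 36/3600 = 155.2933333
  E → positive
Point 3:
  Latitude: split at 2 digits → 60° and 33.57126′; 60 + 33.57126/60 = 60.5595210
  hemisphere S, so the sign is −
  λ: split at 3 digits → 074° and 4.6506′; 74 + 4.6506/60 = 74.0775100
  W → negative
Point 4:
  φ: split at 2 digits → 01° and 51.80944′; 1 + 51.80944/60 = 1.8634907
  S → negative
  Longitude: split at 3 digits → 099° and 0.6082′; 99 + 0.6082/60 = 99.0101367
  hemisphere W, so the sign is −
Point 5:
  Latitude: split at 2 digits → 11° and 15.322′; 11 + 15.322/60 = 11.2553667
  N ⇒ keep positive
  Lon: split at 3 digits → 140° and 9.03745′; 140 + 9.03745/60 = 140.1506242
  hemisphere W, so the sign is −
Point 6:
  φ: 40.177′ = 0.669617°; total 0.6696167
  S → negative
  λ: 160 + 22.081/60 = 160.3680167
  E → positive

1. -81.566944, -11.531556
2. 89.986442, 155.293333
3. -60.559521, -74.077510
4. -1.863491, -99.010137
5. 11.255367, -140.150624
6. -0.669617, 160.368017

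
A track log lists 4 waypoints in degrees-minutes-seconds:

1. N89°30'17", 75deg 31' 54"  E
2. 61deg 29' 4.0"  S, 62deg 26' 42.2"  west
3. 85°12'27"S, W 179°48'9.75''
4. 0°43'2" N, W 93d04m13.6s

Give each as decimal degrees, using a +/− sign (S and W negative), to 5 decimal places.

Point 1:
  Latitude: 89 + 30/60 + 17/3600 = 89.504722
  N → positive
  λ: 75 + 31/60 + 54/3600 = 75.531667
  E → positive
Point 2:
  Latitude: 61° + 29/60 + 4/3600 = 61 + 0.483333 + 0.001111 = 61.484444
  hemisphere S, so the sign is −
  Longitude: 26′ + 42.2″ = 26.70333′; 62 + 26.70333/60 = 62.445056
  W ⇒ negate
Point 3:
  Lat: 85 + 12/60 + 27/3600 = 85.207500
  S ⇒ negate
  λ: 179 + 48/60 + 9.75/3600 = 179.802708
  W ⇒ negate
Point 4:
  φ: 43′ + 2″ = 43.03333′; 0 + 43.03333/60 = 0.717222
  N → positive
  Longitude: 93° + 4/60 + 13.6/3600 = 93 + 0.066667 + 0.003778 = 93.070444
  W → negative

1. 89.50472, 75.53167
2. -61.48444, -62.44506
3. -85.20750, -179.80271
4. 0.71722, -93.07044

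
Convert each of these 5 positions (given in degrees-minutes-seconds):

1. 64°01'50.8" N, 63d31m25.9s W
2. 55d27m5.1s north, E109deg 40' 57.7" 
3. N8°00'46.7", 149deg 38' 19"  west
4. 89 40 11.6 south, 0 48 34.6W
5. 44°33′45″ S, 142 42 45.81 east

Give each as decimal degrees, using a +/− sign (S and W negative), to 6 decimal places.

1. 64.030778, -63.523861
2. 55.451417, 109.682694
3. 8.012972, -149.638611
4. -89.669889, -0.809611
5. -44.562500, 142.712725

Point 1:
  φ: 1′ + 50.8″ = 1.84667′; 64 + 1.84667/60 = 64.0307778
  N ⇒ keep positive
  Lon: 63° + 31/60 + 25.9/3600 = 63 + 0.516667 + 0.007194 = 63.5238611
  W → negative
Point 2:
  φ: 55 + 27/60 + 5.1/3600 = 55.4514167
  N → positive
  Longitude: 109 + 40/60 + 57.7/3600 = 109.6826944
  E ⇒ keep positive
Point 3:
  Latitude: 0′ + 46.7″ = 0.77833′; 8 + 0.77833/60 = 8.0129722
  N ⇒ keep positive
  λ: 149 + 38/60 + 19/3600 = 149.6386111
  W → negative
Point 4:
  φ: 89 + 40/60 + 11.6/3600 = 89.6698889
  S ⇒ negate
  λ: 0 + 48/60 + 34.6/3600 = 0.8096111
  W → negative
Point 5:
  Lat: 44° + 33/60 + 45/3600 = 44 + 0.550000 + 0.012500 = 44.5625000
  hemisphere S, so the sign is −
  Longitude: 42′ + 45.81″ = 42.76350′; 142 + 42.76350/60 = 142.7127250
  E → positive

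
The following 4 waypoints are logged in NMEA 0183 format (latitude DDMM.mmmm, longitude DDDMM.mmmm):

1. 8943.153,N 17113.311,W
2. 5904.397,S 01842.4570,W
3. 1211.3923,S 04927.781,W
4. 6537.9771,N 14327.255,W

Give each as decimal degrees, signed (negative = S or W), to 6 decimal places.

Point 1:
  φ: degrees = first 2 digits = 89, minutes = 43.153; 89 + 43.153/60 = 89.7192167
  N → positive
  λ: degrees = first 3 digits = 171, minutes = 13.311; 171 + 13.311/60 = 171.2218500
  hemisphere W, so the sign is −
Point 2:
  Latitude: degrees = first 2 digits = 59, minutes = 4.397; 59 + 4.397/60 = 59.0732833
  S ⇒ negate
  λ: split at 3 digits → 018° and 42.457′; 18 + 42.457/60 = 18.7076167
  W ⇒ negate
Point 3:
  Latitude: split at 2 digits → 12° and 11.3923′; 12 + 11.3923/60 = 12.1898717
  S → negative
  Longitude: degrees = first 3 digits = 49, minutes = 27.781; 49 + 27.781/60 = 49.4630167
  W ⇒ negate
Point 4:
  Latitude: split at 2 digits → 65° and 37.9771′; 65 + 37.9771/60 = 65.6329517
  N ⇒ keep positive
  Longitude: degrees = first 3 digits = 143, minutes = 27.255; 143 + 27.255/60 = 143.4542500
  W → negative

1. 89.719217, -171.221850
2. -59.073283, -18.707617
3. -12.189872, -49.463017
4. 65.632952, -143.454250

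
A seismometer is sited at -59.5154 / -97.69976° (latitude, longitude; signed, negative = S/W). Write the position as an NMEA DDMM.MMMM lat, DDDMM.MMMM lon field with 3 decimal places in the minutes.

Latitude is negative → S; |value| = 59.515400
φ: 59° + 0.515400 × 60 = 59° 30.92400′
Longitude is negative → W; |value| = 97.699760
Longitude: minutes = (97.699760 − 97) × 60 = 41.98560

5930.924,S / 09741.986,W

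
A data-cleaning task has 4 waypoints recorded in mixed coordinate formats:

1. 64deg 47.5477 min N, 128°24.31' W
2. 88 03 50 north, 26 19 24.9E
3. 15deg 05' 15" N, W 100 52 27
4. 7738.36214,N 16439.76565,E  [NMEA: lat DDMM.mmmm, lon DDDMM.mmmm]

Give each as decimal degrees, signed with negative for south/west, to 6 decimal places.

1. 64.792462, -128.405167
2. 88.063889, 26.323583
3. 15.087500, -100.874167
4. 77.639369, 164.662761

Point 1:
  Lat: 47.5477′ = 0.792462°; total 64.7924617
  N ⇒ keep positive
  λ: 128 + 24.31/60 = 128.4051667
  hemisphere W, so the sign is −
Point 2:
  Lat: 3′ + 50″ = 3.83333′; 88 + 3.83333/60 = 88.0638889
  N → positive
  Lon: 26 + 19/60 + 24.9/3600 = 26.3235833
  E ⇒ keep positive
Point 3:
  φ: 5′ + 15″ = 5.25000′; 15 + 5.25000/60 = 15.0875000
  N → positive
  λ: 52′ + 27″ = 52.45000′; 100 + 52.45000/60 = 100.8741667
  hemisphere W, so the sign is −
Point 4:
  Lat: split at 2 digits → 77° and 38.36214′; 77 + 38.36214/60 = 77.6393690
  N → positive
  Lon: split at 3 digits → 164° and 39.76565′; 164 + 39.76565/60 = 164.6627608
  E ⇒ keep positive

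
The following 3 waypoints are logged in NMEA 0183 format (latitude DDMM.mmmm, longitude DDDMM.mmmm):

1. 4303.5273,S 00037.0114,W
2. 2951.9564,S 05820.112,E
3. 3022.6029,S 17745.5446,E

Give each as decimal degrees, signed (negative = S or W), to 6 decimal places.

Point 1:
  Lat: split at 2 digits → 43° and 3.5273′; 43 + 3.5273/60 = 43.0587883
  hemisphere S, so the sign is −
  λ: degrees = first 3 digits = 0, minutes = 37.0114; 0 + 37.0114/60 = 0.6168567
  W ⇒ negate
Point 2:
  Latitude: degrees = first 2 digits = 29, minutes = 51.9564; 29 + 51.9564/60 = 29.8659400
  S → negative
  λ: split at 3 digits → 058° and 20.112′; 58 + 20.112/60 = 58.3352000
  E ⇒ keep positive
Point 3:
  Latitude: split at 2 digits → 30° and 22.6029′; 30 + 22.6029/60 = 30.3767150
  S ⇒ negate
  λ: degrees = first 3 digits = 177, minutes = 45.5446; 177 + 45.5446/60 = 177.7590767
  E → positive

1. -43.058788, -0.616857
2. -29.865940, 58.335200
3. -30.376715, 177.759077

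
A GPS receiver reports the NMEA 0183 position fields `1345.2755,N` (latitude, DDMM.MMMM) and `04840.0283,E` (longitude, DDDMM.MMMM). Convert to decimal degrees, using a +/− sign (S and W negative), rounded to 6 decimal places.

13.754592, 48.667138

Latitude: split at 2 digits → 13° and 45.2755′; 13 + 45.2755/60 = 13.7545917
N → positive
Longitude: split at 3 digits → 048° and 40.0283′; 48 + 40.0283/60 = 48.6671383
E ⇒ keep positive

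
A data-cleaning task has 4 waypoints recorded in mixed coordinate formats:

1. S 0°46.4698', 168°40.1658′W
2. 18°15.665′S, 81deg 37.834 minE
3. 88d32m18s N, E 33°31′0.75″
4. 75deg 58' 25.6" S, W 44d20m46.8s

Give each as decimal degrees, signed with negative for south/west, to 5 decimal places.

Point 1:
  Latitude: 46.4698′ = 0.774497°; total 0.774497
  S ⇒ negate
  Longitude: 168 + 40.1658/60 = 168.669430
  W → negative
Point 2:
  Latitude: 18 + 15.665/60 = 18.261083
  S ⇒ negate
  λ: 37.834′ = 0.630567°; total 81.630567
  E ⇒ keep positive
Point 3:
  Lat: 32′ + 18″ = 32.30000′; 88 + 32.30000/60 = 88.538333
  N ⇒ keep positive
  λ: 33 + 31/60 + 0.75/3600 = 33.516875
  E ⇒ keep positive
Point 4:
  Lat: 75 + 58/60 + 25.6/3600 = 75.973778
  S ⇒ negate
  Lon: 44° + 20/60 + 46.8/3600 = 44 + 0.333333 + 0.013000 = 44.346333
  W ⇒ negate

1. -0.77450, -168.66943
2. -18.26108, 81.63057
3. 88.53833, 33.51688
4. -75.97378, -44.34633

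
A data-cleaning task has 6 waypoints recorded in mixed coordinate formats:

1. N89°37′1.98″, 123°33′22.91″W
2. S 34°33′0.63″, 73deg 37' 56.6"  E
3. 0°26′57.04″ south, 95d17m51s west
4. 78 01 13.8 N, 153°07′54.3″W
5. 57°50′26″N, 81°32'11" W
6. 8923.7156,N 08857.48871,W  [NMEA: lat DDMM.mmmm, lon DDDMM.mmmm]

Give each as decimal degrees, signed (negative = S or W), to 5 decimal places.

1. 89.61722, -123.55636
2. -34.55018, 73.63239
3. -0.44918, -95.29750
4. 78.02050, -153.13175
5. 57.84056, -81.53639
6. 89.39526, -88.95815

Point 1:
  Lat: 37′ + 1.98″ = 37.03300′; 89 + 37.03300/60 = 89.617217
  N ⇒ keep positive
  λ: 123 + 33/60 + 22.91/3600 = 123.556364
  hemisphere W, so the sign is −
Point 2:
  φ: 33′ + 0.63″ = 33.01050′; 34 + 33.01050/60 = 34.550175
  S → negative
  Lon: 73° + 37/60 + 56.6/3600 = 73 + 0.616667 + 0.015722 = 73.632389
  E ⇒ keep positive
Point 3:
  φ: 26′ + 57.04″ = 26.95067′; 0 + 26.95067/60 = 0.449178
  S → negative
  Longitude: 17′ + 51″ = 17.85000′; 95 + 17.85000/60 = 95.297500
  hemisphere W, so the sign is −
Point 4:
  φ: 1′ + 13.8″ = 1.23000′; 78 + 1.23000/60 = 78.020500
  N ⇒ keep positive
  λ: 7′ + 54.3″ = 7.90500′; 153 + 7.90500/60 = 153.131750
  W ⇒ negate
Point 5:
  Latitude: 57° + 50/60 + 26/3600 = 57 + 0.833333 + 0.007222 = 57.840556
  N → positive
  λ: 81° + 32/60 + 11/3600 = 81 + 0.533333 + 0.003056 = 81.536389
  hemisphere W, so the sign is −
Point 6:
  φ: degrees = first 2 digits = 89, minutes = 23.7156; 89 + 23.7156/60 = 89.395260
  N → positive
  Lon: split at 3 digits → 088° and 57.48871′; 88 + 57.48871/60 = 88.958145
  hemisphere W, so the sign is −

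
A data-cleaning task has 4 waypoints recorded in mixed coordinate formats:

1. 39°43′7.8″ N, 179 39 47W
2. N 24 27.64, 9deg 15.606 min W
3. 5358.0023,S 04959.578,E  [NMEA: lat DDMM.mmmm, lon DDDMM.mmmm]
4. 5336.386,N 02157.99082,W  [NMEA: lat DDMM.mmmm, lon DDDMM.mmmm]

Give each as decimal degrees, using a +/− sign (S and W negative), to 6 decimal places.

1. 39.718833, -179.663056
2. 24.460667, -9.260100
3. -53.966705, 49.992967
4. 53.606433, -21.966514

Point 1:
  Lat: 39 + 43/60 + 7.8/3600 = 39.7188333
  N → positive
  Longitude: 179° + 39/60 + 47/3600 = 179 + 0.650000 + 0.013056 = 179.6630556
  hemisphere W, so the sign is −
Point 2:
  φ: 27.64′ = 0.460667°; total 24.4606667
  N ⇒ keep positive
  Lon: 9 + 15.606/60 = 9.2601000
  W ⇒ negate
Point 3:
  Lat: split at 2 digits → 53° and 58.0023′; 53 + 58.0023/60 = 53.9667050
  hemisphere S, so the sign is −
  λ: split at 3 digits → 049° and 59.578′; 49 + 59.578/60 = 49.9929667
  E → positive
Point 4:
  φ: degrees = first 2 digits = 53, minutes = 36.386; 53 + 36.386/60 = 53.6064333
  N ⇒ keep positive
  λ: split at 3 digits → 021° and 57.99082′; 21 + 57.99082/60 = 21.9665137
  hemisphere W, so the sign is −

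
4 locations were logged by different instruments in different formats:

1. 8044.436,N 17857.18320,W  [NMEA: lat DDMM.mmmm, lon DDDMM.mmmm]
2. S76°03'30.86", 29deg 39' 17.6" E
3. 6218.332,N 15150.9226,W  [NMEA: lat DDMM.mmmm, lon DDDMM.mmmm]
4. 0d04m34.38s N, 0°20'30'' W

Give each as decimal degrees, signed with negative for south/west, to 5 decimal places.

Point 1:
  Latitude: split at 2 digits → 80° and 44.436′; 80 + 44.436/60 = 80.740600
  N ⇒ keep positive
  Lon: split at 3 digits → 178° and 57.1832′; 178 + 57.1832/60 = 178.953053
  W → negative
Point 2:
  φ: 76 + 3/60 + 30.86/3600 = 76.058572
  hemisphere S, so the sign is −
  Longitude: 29° + 39/60 + 17.6/3600 = 29 + 0.650000 + 0.004889 = 29.654889
  E → positive
Point 3:
  Latitude: split at 2 digits → 62° and 18.332′; 62 + 18.332/60 = 62.305533
  N → positive
  λ: degrees = first 3 digits = 151, minutes = 50.9226; 151 + 50.9226/60 = 151.848710
  W → negative
Point 4:
  Lat: 4′ + 34.38″ = 4.57300′; 0 + 4.57300/60 = 0.076217
  N ⇒ keep positive
  Lon: 20′ + 30″ = 20.50000′; 0 + 20.50000/60 = 0.341667
  W → negative

1. 80.74060, -178.95305
2. -76.05857, 29.65489
3. 62.30553, -151.84871
4. 0.07622, -0.34167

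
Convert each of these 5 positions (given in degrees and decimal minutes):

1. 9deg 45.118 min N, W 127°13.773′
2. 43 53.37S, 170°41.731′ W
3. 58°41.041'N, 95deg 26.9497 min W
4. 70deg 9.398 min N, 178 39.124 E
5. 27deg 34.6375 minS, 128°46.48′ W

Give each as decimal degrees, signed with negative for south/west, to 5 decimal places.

1. 9.75197, -127.22955
2. -43.88950, -170.69552
3. 58.68402, -95.44916
4. 70.15663, 178.65207
5. -27.57729, -128.77467

Point 1:
  Lat: 45.118′ = 0.751967°; total 9.751967
  N → positive
  λ: 127 + 13.773/60 = 127.229550
  W ⇒ negate
Point 2:
  φ: 53.37′ = 0.889500°; total 43.889500
  hemisphere S, so the sign is −
  λ: 41.731′ = 0.695517°; total 170.695517
  W ⇒ negate
Point 3:
  Lat: 41.041′ = 0.684017°; total 58.684017
  N → positive
  Longitude: 95 + 26.9497/60 = 95.449162
  hemisphere W, so the sign is −
Point 4:
  φ: 70 + 9.398/60 = 70.156633
  N → positive
  λ: 39.124′ = 0.652067°; total 178.652067
  E → positive
Point 5:
  Latitude: 27 + 34.6375/60 = 27.577292
  S → negative
  λ: 128 + 46.48/60 = 128.774667
  hemisphere W, so the sign is −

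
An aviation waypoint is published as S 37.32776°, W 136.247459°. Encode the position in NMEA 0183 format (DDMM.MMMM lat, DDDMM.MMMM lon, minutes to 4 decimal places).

3719.6656,S / 13614.8475,W

φ: fractional part 0.327760 → 19.665600 minutes
λ: 136° + 0.247459 × 60 = 136° 14.847540′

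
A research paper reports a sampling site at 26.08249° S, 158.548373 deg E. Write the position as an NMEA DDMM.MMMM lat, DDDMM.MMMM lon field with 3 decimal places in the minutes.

φ: minutes = (26.082490 − 26) × 60 = 4.94940
λ: minutes = (158.548373 − 158) × 60 = 32.90238

2604.949,S / 15832.902,E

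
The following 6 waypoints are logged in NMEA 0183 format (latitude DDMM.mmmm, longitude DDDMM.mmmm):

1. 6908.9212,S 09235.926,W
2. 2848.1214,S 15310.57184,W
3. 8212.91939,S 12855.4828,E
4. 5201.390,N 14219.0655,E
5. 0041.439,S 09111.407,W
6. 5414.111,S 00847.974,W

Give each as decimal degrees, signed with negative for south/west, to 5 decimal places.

1. -69.14869, -92.59877
2. -28.80202, -153.17620
3. -82.21532, 128.92471
4. 52.02317, 142.31776
5. -0.69065, -91.19012
6. -54.23518, -8.79957

Point 1:
  φ: split at 2 digits → 69° and 8.9212′; 69 + 8.9212/60 = 69.148687
  hemisphere S, so the sign is −
  Lon: degrees = first 3 digits = 92, minutes = 35.926; 92 + 35.926/60 = 92.598767
  W ⇒ negate
Point 2:
  Lat: split at 2 digits → 28° and 48.1214′; 28 + 48.1214/60 = 28.802023
  S → negative
  Longitude: split at 3 digits → 153° and 10.57184′; 153 + 10.57184/60 = 153.176197
  W ⇒ negate
Point 3:
  Lat: degrees = first 2 digits = 82, minutes = 12.91939; 82 + 12.91939/60 = 82.215323
  hemisphere S, so the sign is −
  λ: split at 3 digits → 128° and 55.4828′; 128 + 55.4828/60 = 128.924713
  E ⇒ keep positive
Point 4:
  φ: split at 2 digits → 52° and 1.39′; 52 + 1.39/60 = 52.023167
  N → positive
  Longitude: split at 3 digits → 142° and 19.0655′; 142 + 19.0655/60 = 142.317758
  E ⇒ keep positive
Point 5:
  φ: split at 2 digits → 00° and 41.439′; 0 + 41.439/60 = 0.690650
  S → negative
  Longitude: split at 3 digits → 091° and 11.407′; 91 + 11.407/60 = 91.190117
  hemisphere W, so the sign is −
Point 6:
  Latitude: split at 2 digits → 54° and 14.111′; 54 + 14.111/60 = 54.235183
  S → negative
  Lon: degrees = first 3 digits = 8, minutes = 47.974; 8 + 47.974/60 = 8.799567
  hemisphere W, so the sign is −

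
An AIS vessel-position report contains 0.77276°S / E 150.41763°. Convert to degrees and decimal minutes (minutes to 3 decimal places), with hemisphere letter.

φ: 0° + 0.772760 × 60 = 0° 46.36560′
Lon: fractional part 0.417630 → 25.05780 minutes

0° 46.366′ S, 150° 25.058′ E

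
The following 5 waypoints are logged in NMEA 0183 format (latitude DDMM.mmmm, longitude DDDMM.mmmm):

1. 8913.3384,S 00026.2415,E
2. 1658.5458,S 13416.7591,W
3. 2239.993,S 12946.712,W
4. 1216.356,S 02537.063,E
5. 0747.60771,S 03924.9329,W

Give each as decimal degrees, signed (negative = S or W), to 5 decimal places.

Point 1:
  φ: split at 2 digits → 89° and 13.3384′; 89 + 13.3384/60 = 89.222307
  hemisphere S, so the sign is −
  Lon: split at 3 digits → 000° and 26.2415′; 0 + 26.2415/60 = 0.437358
  E ⇒ keep positive
Point 2:
  Lat: split at 2 digits → 16° and 58.5458′; 16 + 58.5458/60 = 16.975763
  hemisphere S, so the sign is −
  Longitude: split at 3 digits → 134° and 16.7591′; 134 + 16.7591/60 = 134.279318
  hemisphere W, so the sign is −
Point 3:
  φ: split at 2 digits → 22° and 39.993′; 22 + 39.993/60 = 22.666550
  S ⇒ negate
  Longitude: degrees = first 3 digits = 129, minutes = 46.712; 129 + 46.712/60 = 129.778533
  W → negative
Point 4:
  Lat: split at 2 digits → 12° and 16.356′; 12 + 16.356/60 = 12.272600
  S → negative
  Longitude: split at 3 digits → 025° and 37.063′; 25 + 37.063/60 = 25.617717
  E → positive
Point 5:
  Lat: split at 2 digits → 07° and 47.60771′; 7 + 47.60771/60 = 7.793462
  S → negative
  λ: degrees = first 3 digits = 39, minutes = 24.9329; 39 + 24.9329/60 = 39.415548
  W ⇒ negate

1. -89.22231, 0.43736
2. -16.97576, -134.27932
3. -22.66655, -129.77853
4. -12.27260, 25.61772
5. -7.79346, -39.41555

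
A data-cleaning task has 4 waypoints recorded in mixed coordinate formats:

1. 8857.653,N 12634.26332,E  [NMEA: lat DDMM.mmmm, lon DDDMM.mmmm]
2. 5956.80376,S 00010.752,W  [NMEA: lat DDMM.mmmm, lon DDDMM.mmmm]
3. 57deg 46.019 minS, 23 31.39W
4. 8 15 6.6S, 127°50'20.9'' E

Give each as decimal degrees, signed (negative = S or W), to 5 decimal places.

Point 1:
  φ: split at 2 digits → 88° and 57.653′; 88 + 57.653/60 = 88.960883
  N ⇒ keep positive
  Lon: split at 3 digits → 126° and 34.26332′; 126 + 34.26332/60 = 126.571055
  E ⇒ keep positive
Point 2:
  Latitude: degrees = first 2 digits = 59, minutes = 56.80376; 59 + 56.80376/60 = 59.946729
  S ⇒ negate
  λ: split at 3 digits → 000° and 10.752′; 0 + 10.752/60 = 0.179200
  W ⇒ negate
Point 3:
  Latitude: 57 + 46.019/60 = 57.766983
  hemisphere S, so the sign is −
  Lon: 31.39′ = 0.523167°; total 23.523167
  W → negative
Point 4:
  Lat: 8 + 15/60 + 6.6/3600 = 8.251833
  hemisphere S, so the sign is −
  Longitude: 127 + 50/60 + 20.9/3600 = 127.839139
  E ⇒ keep positive

1. 88.96088, 126.57106
2. -59.94673, -0.17920
3. -57.76698, -23.52317
4. -8.25183, 127.83914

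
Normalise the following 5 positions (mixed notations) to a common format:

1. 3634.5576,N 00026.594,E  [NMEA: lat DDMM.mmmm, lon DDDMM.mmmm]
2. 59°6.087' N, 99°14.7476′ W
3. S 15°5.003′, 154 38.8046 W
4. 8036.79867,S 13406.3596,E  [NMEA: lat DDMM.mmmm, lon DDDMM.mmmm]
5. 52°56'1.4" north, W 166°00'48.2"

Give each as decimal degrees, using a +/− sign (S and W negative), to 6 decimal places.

Point 1:
  Latitude: split at 2 digits → 36° and 34.5576′; 36 + 34.5576/60 = 36.5759600
  N → positive
  Lon: degrees = first 3 digits = 0, minutes = 26.594; 0 + 26.594/60 = 0.4432333
  E → positive
Point 2:
  Lat: 59 + 6.087/60 = 59.1014500
  N ⇒ keep positive
  Lon: 14.7476′ = 0.245793°; total 99.2457933
  hemisphere W, so the sign is −
Point 3:
  Lat: 15 + 5.003/60 = 15.0833833
  S → negative
  λ: 38.8046′ = 0.646743°; total 154.6467433
  hemisphere W, so the sign is −
Point 4:
  Lat: split at 2 digits → 80° and 36.79867′; 80 + 36.79867/60 = 80.6133112
  S → negative
  Longitude: degrees = first 3 digits = 134, minutes = 6.3596; 134 + 6.3596/60 = 134.1059933
  E → positive
Point 5:
  φ: 52° + 56/60 + 1.4/3600 = 52 + 0.933333 + 0.000389 = 52.9337222
  N → positive
  Lon: 0′ + 48.2″ = 0.80333′; 166 + 0.80333/60 = 166.0133889
  W ⇒ negate

1. 36.575960, 0.443233
2. 59.101450, -99.245793
3. -15.083383, -154.646743
4. -80.613311, 134.105993
5. 52.933722, -166.013389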